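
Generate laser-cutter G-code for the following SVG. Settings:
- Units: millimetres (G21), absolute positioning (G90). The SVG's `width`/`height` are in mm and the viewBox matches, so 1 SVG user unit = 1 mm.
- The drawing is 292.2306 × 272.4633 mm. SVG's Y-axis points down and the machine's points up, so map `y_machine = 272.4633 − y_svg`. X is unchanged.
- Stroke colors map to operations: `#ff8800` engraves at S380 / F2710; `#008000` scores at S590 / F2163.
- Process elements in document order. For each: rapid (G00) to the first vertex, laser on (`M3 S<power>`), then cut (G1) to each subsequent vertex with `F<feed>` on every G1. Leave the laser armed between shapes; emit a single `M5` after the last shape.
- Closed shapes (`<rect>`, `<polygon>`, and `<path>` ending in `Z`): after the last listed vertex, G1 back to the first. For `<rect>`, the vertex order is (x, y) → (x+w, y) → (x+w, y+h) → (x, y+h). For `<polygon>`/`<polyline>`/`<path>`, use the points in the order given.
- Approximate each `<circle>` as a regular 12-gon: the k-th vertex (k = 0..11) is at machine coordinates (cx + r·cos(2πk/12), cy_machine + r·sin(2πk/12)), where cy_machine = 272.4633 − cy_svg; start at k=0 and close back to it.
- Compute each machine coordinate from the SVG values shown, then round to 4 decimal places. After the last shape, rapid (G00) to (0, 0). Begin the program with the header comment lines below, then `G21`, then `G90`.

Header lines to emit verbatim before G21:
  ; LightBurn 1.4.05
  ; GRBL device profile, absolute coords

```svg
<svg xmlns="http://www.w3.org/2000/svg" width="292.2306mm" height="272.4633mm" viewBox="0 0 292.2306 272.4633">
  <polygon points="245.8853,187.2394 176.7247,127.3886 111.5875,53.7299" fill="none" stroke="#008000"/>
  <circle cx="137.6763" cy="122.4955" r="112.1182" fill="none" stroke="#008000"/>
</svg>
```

; LightBurn 1.4.05
; GRBL device profile, absolute coords
G21
G90
G00 X245.8853 Y85.2239
M3 S590
G1 X176.7247 Y145.0747 F2163
G1 X111.5875 Y218.7334 F2163
G1 X245.8853 Y85.2239 F2163
G00 X249.7945 Y149.9678
M3 S590
G1 X234.7735 Y206.0269 F2163
G1 X193.7354 Y247.0650 F2163
G1 X137.6763 Y262.0860 F2163
G1 X81.6172 Y247.0650 F2163
G1 X40.5791 Y206.0269 F2163
G1 X25.5581 Y149.9678 F2163
G1 X40.5791 Y93.9087 F2163
G1 X81.6172 Y52.8706 F2163
G1 X137.6763 Y37.8496 F2163
G1 X193.7354 Y52.8706 F2163
G1 X234.7735 Y93.9087 F2163
G1 X249.7945 Y149.9678 F2163
M5
G00 X0.0000 Y0.0000

1 u = 1 mm; y_m = 272.4633 − y.

[1] `<polygon>` closed polygon, #008000→score S590 F2163: (245.8853,85.2239) → (176.7247,145.0747) → (111.5875,218.7334) → (245.8853,85.2239) (closed)

[2] `<circle>` circle, #008000→score S590 F2163: (249.7945,149.9678) → (234.7735,206.0269) → (193.7354,247.0650) → (137.6763,262.0860) → (81.6172,247.0650) → (40.5791,206.0269) → (25.5581,149.9678) → (40.5791,93.9087) → (81.6172,52.8706) → (137.6763,37.8496) → (193.7354,52.8706) → (234.7735,93.9087) → (249.7945,149.9678) (closed)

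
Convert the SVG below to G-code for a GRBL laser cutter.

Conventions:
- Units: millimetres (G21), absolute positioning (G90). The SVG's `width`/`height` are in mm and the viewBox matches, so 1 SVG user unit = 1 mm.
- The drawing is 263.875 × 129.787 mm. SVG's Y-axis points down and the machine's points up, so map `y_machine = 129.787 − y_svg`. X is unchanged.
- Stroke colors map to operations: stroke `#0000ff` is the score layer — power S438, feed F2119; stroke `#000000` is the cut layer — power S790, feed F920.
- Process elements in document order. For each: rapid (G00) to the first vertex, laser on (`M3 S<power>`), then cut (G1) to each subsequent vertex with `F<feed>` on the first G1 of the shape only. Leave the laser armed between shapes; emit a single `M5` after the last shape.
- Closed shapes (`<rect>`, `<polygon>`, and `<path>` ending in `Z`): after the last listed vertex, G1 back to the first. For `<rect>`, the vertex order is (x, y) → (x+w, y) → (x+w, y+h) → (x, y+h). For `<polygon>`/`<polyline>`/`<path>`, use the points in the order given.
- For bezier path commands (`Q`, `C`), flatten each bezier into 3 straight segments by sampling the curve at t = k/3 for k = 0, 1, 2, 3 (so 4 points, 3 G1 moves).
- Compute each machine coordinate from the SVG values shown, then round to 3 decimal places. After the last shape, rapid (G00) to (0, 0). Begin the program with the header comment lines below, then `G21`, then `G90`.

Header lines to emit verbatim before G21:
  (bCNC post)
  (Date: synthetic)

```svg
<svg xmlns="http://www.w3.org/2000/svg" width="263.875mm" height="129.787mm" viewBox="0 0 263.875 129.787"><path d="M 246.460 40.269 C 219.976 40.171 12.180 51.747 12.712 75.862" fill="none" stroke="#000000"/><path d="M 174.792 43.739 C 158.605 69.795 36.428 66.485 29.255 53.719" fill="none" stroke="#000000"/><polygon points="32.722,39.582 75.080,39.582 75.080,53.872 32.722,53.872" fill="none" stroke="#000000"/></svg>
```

(bCNC post)
(Date: synthetic)
G21
G90
G00 X246.460 Y89.518
M3 S790
G1 X173.970 Y85.693 F920
G1 X67.192 Y73.892
G1 X12.712 Y53.925
G00 X174.792 Y86.048
M3 S790
G1 X131.460 Y69.043 F920
G1 X66.578 Y67.191
G1 X29.255 Y76.068
G00 X32.722 Y90.205
M3 S790
G1 X75.080 Y90.205 F920
G1 X75.080 Y75.915
G1 X32.722 Y75.915
G1 X32.722 Y90.205
M5
G00 X0.000 Y0.000

1 u = 1 mm; y_m = 129.787 − y.

[1] `<path>` cubic bezier, #000000→cut S790 F920: (246.460,89.518) → (173.970,85.693) → (67.192,73.892) → (12.712,53.925)

[2] `<path>` cubic bezier, #000000→cut S790 F920: (174.792,86.048) → (131.460,69.043) → (66.578,67.191) → (29.255,76.068)

[3] `<polygon>` rectangle, #000000→cut S790 F920: (32.722,90.205) → (75.080,90.205) → (75.080,75.915) → (32.722,75.915) → (32.722,90.205) (closed)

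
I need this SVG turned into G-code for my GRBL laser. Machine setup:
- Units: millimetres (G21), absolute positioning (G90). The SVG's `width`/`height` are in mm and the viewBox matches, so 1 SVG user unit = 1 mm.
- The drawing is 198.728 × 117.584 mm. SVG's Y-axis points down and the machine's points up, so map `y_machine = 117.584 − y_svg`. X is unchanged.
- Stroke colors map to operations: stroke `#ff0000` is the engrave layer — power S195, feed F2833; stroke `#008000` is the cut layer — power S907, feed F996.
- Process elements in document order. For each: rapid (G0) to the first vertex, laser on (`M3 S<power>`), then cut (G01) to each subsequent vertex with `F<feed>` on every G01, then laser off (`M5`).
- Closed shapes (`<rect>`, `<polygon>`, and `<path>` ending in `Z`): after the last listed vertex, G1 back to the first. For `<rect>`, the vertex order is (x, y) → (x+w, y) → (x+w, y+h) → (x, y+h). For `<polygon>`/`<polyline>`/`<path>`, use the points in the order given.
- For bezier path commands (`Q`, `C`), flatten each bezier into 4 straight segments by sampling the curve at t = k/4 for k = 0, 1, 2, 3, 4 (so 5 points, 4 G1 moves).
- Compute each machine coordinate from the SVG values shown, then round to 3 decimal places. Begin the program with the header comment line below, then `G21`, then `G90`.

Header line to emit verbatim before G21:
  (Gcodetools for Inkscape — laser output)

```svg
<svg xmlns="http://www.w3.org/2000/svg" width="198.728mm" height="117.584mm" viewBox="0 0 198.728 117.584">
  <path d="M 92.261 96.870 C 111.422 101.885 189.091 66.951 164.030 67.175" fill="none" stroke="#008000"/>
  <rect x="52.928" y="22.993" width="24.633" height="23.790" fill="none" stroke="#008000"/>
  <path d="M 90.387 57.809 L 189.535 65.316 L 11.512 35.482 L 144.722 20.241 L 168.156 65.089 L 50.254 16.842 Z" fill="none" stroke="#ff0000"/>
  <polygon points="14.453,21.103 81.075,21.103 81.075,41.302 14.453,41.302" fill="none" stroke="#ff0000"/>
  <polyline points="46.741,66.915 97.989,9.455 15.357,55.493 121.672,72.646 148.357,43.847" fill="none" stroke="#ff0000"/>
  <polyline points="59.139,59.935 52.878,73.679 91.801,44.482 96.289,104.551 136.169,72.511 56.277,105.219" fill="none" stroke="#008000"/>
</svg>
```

viewBox `0 0 198.728 117.584` with mm width/height → 1 unit = 1 mm. Flip: y_m = 117.584 − y_svg.

**Shape 1** — `<path>` cubic bezier, stroke `#008000` → cut (S907, F996). Control points (SVG): P0=(92.261,96.870), P1=(111.422,101.885), P2=(189.091,66.951), P3=(164.030,67.175); sampled at t=k/4. Machine vertices: (92.261,20.714) → (115.083,23.270) → (144.729,33.765) → (166.083,45.158) → (164.030,50.409). Open path.

**Shape 2** — `<rect>` rectangle, stroke `#008000` → cut (S907, F996). Machine vertices: (52.928,94.591) → (77.561,94.591) → (77.561,70.801) → (52.928,70.801) → (52.928,94.591). Closed: final G1 returns to the first vertex.

**Shape 3** — `<path>` closed polygon, stroke `#ff0000` → engrave (S195, F2833). Machine vertices: (90.387,59.775) → (189.535,52.268) → (11.512,82.102) → (144.722,97.343) → (168.156,52.495) → (50.254,100.742) → (90.387,59.775). Closed: final G1 returns to the first vertex.

**Shape 4** — `<polygon>` rectangle, stroke `#ff0000` → engrave (S195, F2833). Machine vertices: (14.453,96.481) → (81.075,96.481) → (81.075,76.282) → (14.453,76.282) → (14.453,96.481). Closed: final G1 returns to the first vertex.

**Shape 5** — `<polyline>` open polyline, stroke `#ff0000` → engrave (S195, F2833). Machine vertices: (46.741,50.669) → (97.989,108.129) → (15.357,62.091) → (121.672,44.938) → (148.357,73.737). Open path.

**Shape 6** — `<polyline>` open polyline, stroke `#008000` → cut (S907, F996). Machine vertices: (59.139,57.649) → (52.878,43.905) → (91.801,73.102) → (96.289,13.033) → (136.169,45.073) → (56.277,12.365). Open path.

(Gcodetools for Inkscape — laser output)
G21
G90
G0 X92.261 Y20.714
M3 S907
G01 X115.083 Y23.270 F996
G01 X144.729 Y33.765 F996
G01 X166.083 Y45.158 F996
G01 X164.030 Y50.409 F996
M5
G0 X52.928 Y94.591
M3 S907
G01 X77.561 Y94.591 F996
G01 X77.561 Y70.801 F996
G01 X52.928 Y70.801 F996
G01 X52.928 Y94.591 F996
M5
G0 X90.387 Y59.775
M3 S195
G01 X189.535 Y52.268 F2833
G01 X11.512 Y82.102 F2833
G01 X144.722 Y97.343 F2833
G01 X168.156 Y52.495 F2833
G01 X50.254 Y100.742 F2833
G01 X90.387 Y59.775 F2833
M5
G0 X14.453 Y96.481
M3 S195
G01 X81.075 Y96.481 F2833
G01 X81.075 Y76.282 F2833
G01 X14.453 Y76.282 F2833
G01 X14.453 Y96.481 F2833
M5
G0 X46.741 Y50.669
M3 S195
G01 X97.989 Y108.129 F2833
G01 X15.357 Y62.091 F2833
G01 X121.672 Y44.938 F2833
G01 X148.357 Y73.737 F2833
M5
G0 X59.139 Y57.649
M3 S907
G01 X52.878 Y43.905 F996
G01 X91.801 Y73.102 F996
G01 X96.289 Y13.033 F996
G01 X136.169 Y45.073 F996
G01 X56.277 Y12.365 F996
M5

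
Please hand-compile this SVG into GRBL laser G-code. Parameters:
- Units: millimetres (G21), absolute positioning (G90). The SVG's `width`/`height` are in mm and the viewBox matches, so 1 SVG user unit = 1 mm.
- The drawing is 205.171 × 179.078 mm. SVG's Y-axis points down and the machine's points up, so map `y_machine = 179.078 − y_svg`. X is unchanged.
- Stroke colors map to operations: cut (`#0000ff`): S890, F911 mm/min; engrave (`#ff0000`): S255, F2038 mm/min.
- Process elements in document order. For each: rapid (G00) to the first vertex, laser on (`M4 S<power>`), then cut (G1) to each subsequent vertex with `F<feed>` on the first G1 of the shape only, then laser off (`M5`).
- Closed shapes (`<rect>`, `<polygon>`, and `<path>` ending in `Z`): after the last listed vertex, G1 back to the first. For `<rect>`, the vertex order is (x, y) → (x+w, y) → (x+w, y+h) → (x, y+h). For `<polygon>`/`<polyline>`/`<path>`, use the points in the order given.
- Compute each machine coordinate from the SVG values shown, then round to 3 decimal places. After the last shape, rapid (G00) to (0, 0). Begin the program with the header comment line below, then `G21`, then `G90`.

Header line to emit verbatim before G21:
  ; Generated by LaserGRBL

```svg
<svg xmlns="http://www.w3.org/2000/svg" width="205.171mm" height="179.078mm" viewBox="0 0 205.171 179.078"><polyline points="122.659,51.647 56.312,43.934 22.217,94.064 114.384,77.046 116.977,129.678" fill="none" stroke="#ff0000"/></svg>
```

Since the viewBox matches the mm dimensions, user units are millimetres directly. The only transform is the Y-flip y_m = 179.078 − y_svg.

Shape 1 is a open polyline drawn with `<polyline>`. Its stroke #ff0000 means engrave at S255, F2038. After flipping Y the toolpath is (122.659,127.431) → (56.312,135.144) → (22.217,85.014) → (114.384,102.032) → (116.977,49.400).

; Generated by LaserGRBL
G21
G90
G00 X122.659 Y127.431
M4 S255
G1 X56.312 Y135.144 F2038
G1 X22.217 Y85.014
G1 X114.384 Y102.032
G1 X116.977 Y49.400
M5
G00 X0.000 Y0.000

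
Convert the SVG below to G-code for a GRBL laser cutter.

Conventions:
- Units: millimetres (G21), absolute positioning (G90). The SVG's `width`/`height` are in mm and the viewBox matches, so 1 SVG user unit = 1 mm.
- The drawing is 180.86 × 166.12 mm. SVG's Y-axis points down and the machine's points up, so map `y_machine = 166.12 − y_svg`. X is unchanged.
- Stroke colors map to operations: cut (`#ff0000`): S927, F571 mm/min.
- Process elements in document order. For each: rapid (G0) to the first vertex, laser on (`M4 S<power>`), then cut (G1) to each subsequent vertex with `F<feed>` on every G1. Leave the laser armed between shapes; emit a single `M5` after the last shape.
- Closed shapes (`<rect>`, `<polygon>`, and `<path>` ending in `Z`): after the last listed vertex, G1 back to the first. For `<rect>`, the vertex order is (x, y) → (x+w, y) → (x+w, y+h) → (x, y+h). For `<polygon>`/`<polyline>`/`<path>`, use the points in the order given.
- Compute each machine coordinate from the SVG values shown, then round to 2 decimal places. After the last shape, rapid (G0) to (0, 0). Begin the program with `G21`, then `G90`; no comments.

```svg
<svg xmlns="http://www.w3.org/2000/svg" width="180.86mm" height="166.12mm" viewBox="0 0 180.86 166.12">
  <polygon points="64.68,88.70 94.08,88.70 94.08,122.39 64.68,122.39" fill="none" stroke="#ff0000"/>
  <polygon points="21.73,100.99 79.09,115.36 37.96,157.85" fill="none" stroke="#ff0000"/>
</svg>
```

G21
G90
G0 X64.68 Y77.42
M4 S927
G1 X94.08 Y77.42 F571
G1 X94.08 Y43.73 F571
G1 X64.68 Y43.73 F571
G1 X64.68 Y77.42 F571
G0 X21.73 Y65.13
M4 S927
G1 X79.09 Y50.76 F571
G1 X37.96 Y8.27 F571
G1 X21.73 Y65.13 F571
M5
G0 X0.00 Y0.00

viewBox `0 0 180.86 166.12` with mm width/height → 1 unit = 1 mm. Flip: y_m = 166.12 − y_svg.

**Shape 1** — `<polygon>` rectangle, stroke `#ff0000` → cut (S927, F571). Machine vertices: (64.68,77.42) → (94.08,77.42) → (94.08,43.73) → (64.68,43.73) → (64.68,77.42). Closed: final G1 returns to the first vertex.

**Shape 2** — `<polygon>` regular polygon, stroke `#ff0000` → cut (S927, F571). Machine vertices: (21.73,65.13) → (79.09,50.76) → (37.96,8.27) → (21.73,65.13). Closed: final G1 returns to the first vertex.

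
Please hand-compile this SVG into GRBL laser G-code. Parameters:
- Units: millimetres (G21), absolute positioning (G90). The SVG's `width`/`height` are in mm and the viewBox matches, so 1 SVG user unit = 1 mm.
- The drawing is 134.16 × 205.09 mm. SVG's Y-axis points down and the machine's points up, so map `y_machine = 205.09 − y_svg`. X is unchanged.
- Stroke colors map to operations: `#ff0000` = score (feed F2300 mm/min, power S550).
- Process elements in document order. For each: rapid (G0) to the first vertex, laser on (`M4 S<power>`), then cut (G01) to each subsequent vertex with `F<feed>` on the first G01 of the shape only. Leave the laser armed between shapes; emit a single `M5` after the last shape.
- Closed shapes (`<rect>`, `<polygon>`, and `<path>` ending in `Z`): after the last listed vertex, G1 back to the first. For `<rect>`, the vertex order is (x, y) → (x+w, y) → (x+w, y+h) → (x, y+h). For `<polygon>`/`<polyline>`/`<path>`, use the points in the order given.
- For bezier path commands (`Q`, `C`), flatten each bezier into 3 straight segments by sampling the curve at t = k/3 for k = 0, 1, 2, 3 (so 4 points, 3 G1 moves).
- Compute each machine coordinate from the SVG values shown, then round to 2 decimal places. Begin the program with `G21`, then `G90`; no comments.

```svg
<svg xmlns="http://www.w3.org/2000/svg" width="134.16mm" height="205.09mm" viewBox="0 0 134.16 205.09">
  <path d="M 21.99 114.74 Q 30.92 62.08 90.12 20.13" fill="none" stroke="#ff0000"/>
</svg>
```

Since the viewBox matches the mm dimensions, user units are millimetres directly. The only transform is the Y-flip y_m = 205.09 − y_svg.

Shape 1 is a quadratic bezier drawn with `<path>`. Its stroke #ff0000 means score at S550, F2300. After flipping Y the toolpath is (21.99,90.35) → (33.53,124.27) → (56.24,155.80) → (90.12,184.96).

G21
G90
G0 X21.99 Y90.35
M4 S550
G01 X33.53 Y124.27 F2300
G01 X56.24 Y155.80
G01 X90.12 Y184.96
M5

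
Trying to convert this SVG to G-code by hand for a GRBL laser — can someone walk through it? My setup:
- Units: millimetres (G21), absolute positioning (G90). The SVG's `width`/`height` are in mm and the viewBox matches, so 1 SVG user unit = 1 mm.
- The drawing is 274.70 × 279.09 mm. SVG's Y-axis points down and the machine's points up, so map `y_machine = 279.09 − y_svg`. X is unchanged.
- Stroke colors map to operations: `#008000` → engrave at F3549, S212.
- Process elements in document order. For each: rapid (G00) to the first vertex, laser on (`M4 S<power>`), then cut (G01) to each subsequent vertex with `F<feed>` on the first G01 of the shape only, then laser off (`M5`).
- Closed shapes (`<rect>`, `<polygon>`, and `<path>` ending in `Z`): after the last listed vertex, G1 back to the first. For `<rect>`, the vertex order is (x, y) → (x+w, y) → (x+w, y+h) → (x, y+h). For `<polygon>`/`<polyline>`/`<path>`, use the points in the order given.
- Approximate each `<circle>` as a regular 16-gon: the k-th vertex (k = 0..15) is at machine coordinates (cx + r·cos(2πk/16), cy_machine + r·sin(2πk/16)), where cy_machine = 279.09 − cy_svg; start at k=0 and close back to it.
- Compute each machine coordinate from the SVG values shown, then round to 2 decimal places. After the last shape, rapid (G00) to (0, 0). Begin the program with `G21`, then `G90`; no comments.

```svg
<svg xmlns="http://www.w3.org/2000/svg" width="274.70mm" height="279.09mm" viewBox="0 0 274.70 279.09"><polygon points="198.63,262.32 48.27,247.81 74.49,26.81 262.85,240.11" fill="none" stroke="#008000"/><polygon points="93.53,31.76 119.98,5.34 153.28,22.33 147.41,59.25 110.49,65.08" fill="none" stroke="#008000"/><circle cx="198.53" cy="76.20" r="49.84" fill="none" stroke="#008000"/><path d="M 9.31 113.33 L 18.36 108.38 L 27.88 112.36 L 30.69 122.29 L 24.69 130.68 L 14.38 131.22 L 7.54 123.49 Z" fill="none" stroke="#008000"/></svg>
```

Since the viewBox matches the mm dimensions, user units are millimetres directly. The only transform is the Y-flip y_m = 279.09 − y_svg.

Shape 1 is a closed polygon drawn with `<polygon>`. Its stroke #008000 means engrave at S212, F3549. After flipping Y the toolpath is (198.63,16.77) → (48.27,31.28) → (74.49,252.28) → (262.85,38.98) → (198.63,16.77), returning to the start.

Shape 2 is a regular polygon drawn with `<polygon>`. Its stroke #008000 means engrave at S212, F3549. After flipping Y the toolpath is (93.53,247.33) → (119.98,273.75) → (153.28,256.76) → (147.41,219.84) → (110.49,214.01) → (93.53,247.33), returning to the start.

Shape 3 is a circle drawn with `<circle>`. Its stroke #008000 means engrave at S212, F3549. After flipping Y the toolpath is (248.37,202.89) → (244.58,221.96) → (233.77,238.13) → (217.60,248.94) → (198.53,252.73) → (179.46,248.94) → (163.29,238.13) → (152.48,221.96) → (148.69,202.89) → (152.48,183.82) → (163.29,167.65) → (179.46,156.84) → (198.53,153.05) → (217.60,156.84) → (233.77,167.65) → (244.58,183.82) → (248.37,202.89), returning to the start.

Shape 4 is a regular polygon drawn with `<path>`. Its stroke #008000 means engrave at S212, F3549. After flipping Y the toolpath is (9.31,165.76) → (18.36,170.71) → (27.88,166.73) → (30.69,156.80) → (24.69,148.41) → (14.38,147.87) → (7.54,155.60) → (9.31,165.76), returning to the start.

G21
G90
G00 X198.63 Y16.77
M4 S212
G01 X48.27 Y31.28 F3549
G01 X74.49 Y252.28
G01 X262.85 Y38.98
G01 X198.63 Y16.77
M5
G00 X93.53 Y247.33
M4 S212
G01 X119.98 Y273.75 F3549
G01 X153.28 Y256.76
G01 X147.41 Y219.84
G01 X110.49 Y214.01
G01 X93.53 Y247.33
M5
G00 X248.37 Y202.89
M4 S212
G01 X244.58 Y221.96 F3549
G01 X233.77 Y238.13
G01 X217.60 Y248.94
G01 X198.53 Y252.73
G01 X179.46 Y248.94
G01 X163.29 Y238.13
G01 X152.48 Y221.96
G01 X148.69 Y202.89
G01 X152.48 Y183.82
G01 X163.29 Y167.65
G01 X179.46 Y156.84
G01 X198.53 Y153.05
G01 X217.60 Y156.84
G01 X233.77 Y167.65
G01 X244.58 Y183.82
G01 X248.37 Y202.89
M5
G00 X9.31 Y165.76
M4 S212
G01 X18.36 Y170.71 F3549
G01 X27.88 Y166.73
G01 X30.69 Y156.80
G01 X24.69 Y148.41
G01 X14.38 Y147.87
G01 X7.54 Y155.60
G01 X9.31 Y165.76
M5
G00 X0.00 Y0.00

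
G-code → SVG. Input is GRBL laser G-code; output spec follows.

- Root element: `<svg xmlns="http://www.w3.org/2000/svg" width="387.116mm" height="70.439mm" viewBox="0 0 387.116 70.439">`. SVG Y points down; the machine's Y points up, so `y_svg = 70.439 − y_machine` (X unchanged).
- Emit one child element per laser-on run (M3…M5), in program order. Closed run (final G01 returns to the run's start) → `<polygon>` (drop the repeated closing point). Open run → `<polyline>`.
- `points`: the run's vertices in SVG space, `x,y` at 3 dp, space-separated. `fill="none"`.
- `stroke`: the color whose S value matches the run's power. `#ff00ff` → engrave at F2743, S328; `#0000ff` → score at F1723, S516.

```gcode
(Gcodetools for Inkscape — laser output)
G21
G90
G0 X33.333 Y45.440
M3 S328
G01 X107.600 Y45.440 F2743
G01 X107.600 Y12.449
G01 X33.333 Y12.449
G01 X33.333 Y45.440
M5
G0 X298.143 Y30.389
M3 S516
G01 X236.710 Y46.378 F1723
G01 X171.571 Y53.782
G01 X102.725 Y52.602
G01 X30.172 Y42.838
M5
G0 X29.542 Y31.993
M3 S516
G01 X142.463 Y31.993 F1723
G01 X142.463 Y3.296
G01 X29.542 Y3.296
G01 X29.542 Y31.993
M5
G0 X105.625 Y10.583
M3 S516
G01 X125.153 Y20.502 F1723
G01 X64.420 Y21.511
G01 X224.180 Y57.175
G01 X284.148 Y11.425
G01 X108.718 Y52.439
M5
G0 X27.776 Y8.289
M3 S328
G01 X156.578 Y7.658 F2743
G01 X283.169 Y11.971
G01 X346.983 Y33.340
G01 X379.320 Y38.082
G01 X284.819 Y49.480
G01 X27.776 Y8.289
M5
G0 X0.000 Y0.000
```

Machine Y-up, SVG Y-down with viewBox height 70.439, so y_svg = 70.439 − y_machine; X carries over.

Run 1: the run's S328 means `#ff00ff` (engrave). The run returns to its start, so emit a `<polygon>` with points (Y-flipped): 33.333,24.999 107.600,24.999 107.600,57.990 33.333,57.990.

Run 2: S516 ⇒ score layer `#0000ff`. The run is open, so emit a `<polyline>` with points (Y-flipped): 298.143,40.050 236.710,24.061 171.571,16.657 102.725,17.837 30.172,27.601.

Run 3: S516 ⇒ score layer `#0000ff`. The run returns to its start, so emit a `<polygon>` with points (Y-flipped): 29.542,38.446 142.463,38.446 142.463,67.143 29.542,67.143.

Run 4: power S516 maps to stroke `#0000ff` (score). The run is open, so emit a `<polyline>` with points (Y-flipped): 105.625,59.856 125.153,49.937 64.420,48.928 224.180,13.264 284.148,59.014 108.718,18.000.

Run 5: power S328 maps to stroke `#ff00ff` (engrave). The run returns to its start, so emit a `<polygon>` with points (Y-flipped): 27.776,62.150 156.578,62.781 283.169,58.468 346.983,37.099 379.320,32.357 284.819,20.959.

<svg xmlns="http://www.w3.org/2000/svg" width="387.116mm" height="70.439mm" viewBox="0 0 387.116 70.439">
  <polygon points="33.333,24.999 107.600,24.999 107.600,57.990 33.333,57.990" fill="none" stroke="#ff00ff"/>
  <polyline points="298.143,40.050 236.710,24.061 171.571,16.657 102.725,17.837 30.172,27.601" fill="none" stroke="#0000ff"/>
  <polygon points="29.542,38.446 142.463,38.446 142.463,67.143 29.542,67.143" fill="none" stroke="#0000ff"/>
  <polyline points="105.625,59.856 125.153,49.937 64.420,48.928 224.180,13.264 284.148,59.014 108.718,18.000" fill="none" stroke="#0000ff"/>
  <polygon points="27.776,62.150 156.578,62.781 283.169,58.468 346.983,37.099 379.320,32.357 284.819,20.959" fill="none" stroke="#ff00ff"/>
</svg>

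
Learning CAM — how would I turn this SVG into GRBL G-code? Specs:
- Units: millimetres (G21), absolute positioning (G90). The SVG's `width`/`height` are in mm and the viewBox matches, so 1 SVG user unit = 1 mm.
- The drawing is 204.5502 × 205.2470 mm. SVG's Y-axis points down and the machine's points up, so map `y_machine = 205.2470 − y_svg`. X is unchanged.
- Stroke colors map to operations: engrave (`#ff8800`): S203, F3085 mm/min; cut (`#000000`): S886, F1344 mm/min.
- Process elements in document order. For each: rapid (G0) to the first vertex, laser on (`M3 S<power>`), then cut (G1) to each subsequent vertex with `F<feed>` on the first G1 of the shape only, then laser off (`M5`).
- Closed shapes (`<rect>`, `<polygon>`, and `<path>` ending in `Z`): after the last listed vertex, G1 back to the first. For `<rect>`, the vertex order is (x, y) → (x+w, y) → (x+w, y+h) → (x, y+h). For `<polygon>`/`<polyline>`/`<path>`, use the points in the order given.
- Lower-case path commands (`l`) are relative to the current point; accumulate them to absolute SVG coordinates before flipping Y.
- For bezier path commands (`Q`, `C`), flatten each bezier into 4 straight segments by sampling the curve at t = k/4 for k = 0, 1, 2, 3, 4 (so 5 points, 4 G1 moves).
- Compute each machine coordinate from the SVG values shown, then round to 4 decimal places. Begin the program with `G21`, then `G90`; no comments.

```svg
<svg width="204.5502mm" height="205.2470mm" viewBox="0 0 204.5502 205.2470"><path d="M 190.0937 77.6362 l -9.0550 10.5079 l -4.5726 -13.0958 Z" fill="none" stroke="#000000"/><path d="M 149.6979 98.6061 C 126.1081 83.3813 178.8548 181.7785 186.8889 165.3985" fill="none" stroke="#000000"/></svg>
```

G21
G90
G0 X190.0937 Y127.6108
M3 S886
G1 X181.0387 Y117.1029 F1344
G1 X176.4661 Y130.1987
G1 X190.0937 Y127.6108
M5
G0 X149.6979 Y106.6409
M3 S886
G1 X144.4273 Y100.3241 F1344
G1 X156.4344 Y72.8115
G1 X174.3711 Y45.5155
G1 X186.8889 Y39.8485
M5

1 u = 1 mm; y_m = 205.2470 − y.

[1] `<path>` regular polygon, #000000→cut S886 F1344: (190.0937,127.6108) → (181.0387,117.1029) → (176.4661,130.1987) → (190.0937,127.6108) (closed)

[2] `<path>` cubic bezier, #000000→cut S886 F1344: (149.6979,106.6409) → (144.4273,100.3241) → (156.4344,72.8115) → (174.3711,45.5155) → (186.8889,39.8485)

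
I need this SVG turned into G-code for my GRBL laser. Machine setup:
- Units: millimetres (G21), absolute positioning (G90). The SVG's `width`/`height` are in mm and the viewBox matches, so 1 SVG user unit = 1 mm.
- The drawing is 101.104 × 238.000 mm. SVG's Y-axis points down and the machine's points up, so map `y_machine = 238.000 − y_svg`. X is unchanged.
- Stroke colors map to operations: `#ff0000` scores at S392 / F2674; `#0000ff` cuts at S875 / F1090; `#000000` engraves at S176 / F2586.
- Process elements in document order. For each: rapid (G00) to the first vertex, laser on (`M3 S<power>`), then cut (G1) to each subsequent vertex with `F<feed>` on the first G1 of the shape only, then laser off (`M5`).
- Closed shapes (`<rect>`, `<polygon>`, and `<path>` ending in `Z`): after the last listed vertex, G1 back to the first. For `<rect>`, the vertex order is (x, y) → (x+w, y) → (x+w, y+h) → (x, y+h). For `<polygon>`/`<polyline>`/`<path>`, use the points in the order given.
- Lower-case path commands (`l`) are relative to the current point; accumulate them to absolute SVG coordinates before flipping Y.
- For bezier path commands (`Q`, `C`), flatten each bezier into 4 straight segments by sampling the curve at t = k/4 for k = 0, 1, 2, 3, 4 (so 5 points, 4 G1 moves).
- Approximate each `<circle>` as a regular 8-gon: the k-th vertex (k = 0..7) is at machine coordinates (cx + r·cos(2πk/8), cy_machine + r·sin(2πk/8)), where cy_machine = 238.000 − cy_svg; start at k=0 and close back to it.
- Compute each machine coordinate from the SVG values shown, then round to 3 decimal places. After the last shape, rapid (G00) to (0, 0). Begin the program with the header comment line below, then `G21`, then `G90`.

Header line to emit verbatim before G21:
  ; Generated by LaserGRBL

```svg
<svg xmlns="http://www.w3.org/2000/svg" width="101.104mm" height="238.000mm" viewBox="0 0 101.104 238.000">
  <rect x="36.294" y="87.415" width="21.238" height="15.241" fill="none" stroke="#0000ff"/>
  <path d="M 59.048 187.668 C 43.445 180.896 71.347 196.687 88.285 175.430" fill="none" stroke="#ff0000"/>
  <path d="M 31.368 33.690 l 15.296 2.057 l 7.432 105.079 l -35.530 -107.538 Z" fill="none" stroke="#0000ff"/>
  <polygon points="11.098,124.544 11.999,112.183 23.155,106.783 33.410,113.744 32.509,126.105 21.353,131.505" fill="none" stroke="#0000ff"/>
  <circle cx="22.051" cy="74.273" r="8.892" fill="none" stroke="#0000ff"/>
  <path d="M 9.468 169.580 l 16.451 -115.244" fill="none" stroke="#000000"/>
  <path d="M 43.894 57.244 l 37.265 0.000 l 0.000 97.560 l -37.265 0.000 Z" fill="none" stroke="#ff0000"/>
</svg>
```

; Generated by LaserGRBL
G21
G90
G00 X36.294 Y150.585
M3 S875
G1 X57.532 Y150.585 F1090
G1 X57.532 Y135.344
G1 X36.294 Y135.344
G1 X36.294 Y150.585
M5
G00 X59.048 Y50.332
M3 S392
G1 X54.652 Y52.112 F2674
G1 X61.464 Y51.019
G1 X74.377 Y52.642
G1 X88.285 Y62.570
M5
G00 X31.368 Y204.310
M3 S875
G1 X46.664 Y202.253 F1090
G1 X54.096 Y97.174
G1 X18.566 Y204.712
G1 X31.368 Y204.310
M5
G00 X11.098 Y113.456
M3 S875
G1 X11.999 Y125.817 F1090
G1 X23.155 Y131.217
G1 X33.410 Y124.256
G1 X32.509 Y111.895
G1 X21.353 Y106.495
G1 X11.098 Y113.456
M5
G00 X30.943 Y163.727
M3 S875
G1 X28.339 Y170.015 F1090
G1 X22.051 Y172.619
G1 X15.763 Y170.015
G1 X13.159 Y163.727
G1 X15.763 Y157.439
G1 X22.051 Y154.835
G1 X28.339 Y157.439
G1 X30.943 Y163.727
M5
G00 X9.468 Y68.420
M3 S176
G1 X25.919 Y183.664 F2586
M5
G00 X43.894 Y180.756
M3 S392
G1 X81.159 Y180.756 F2674
G1 X81.159 Y83.196
G1 X43.894 Y83.196
G1 X43.894 Y180.756
M5
G00 X0.000 Y0.000

1 u = 1 mm; y_m = 238.000 − y.

[1] `<rect>` rectangle, #0000ff→cut S875 F1090: (36.294,150.585) → (57.532,150.585) → (57.532,135.344) → (36.294,135.344) → (36.294,150.585) (closed)

[2] `<path>` cubic bezier, #ff0000→score S392 F2674: (59.048,50.332) → (54.652,52.112) → (61.464,51.019) → (74.377,52.642) → (88.285,62.570)

[3] `<path>` closed polygon, #0000ff→cut S875 F1090: (31.368,204.310) → (46.664,202.253) → (54.096,97.174) → (18.566,204.712) → (31.368,204.310) (closed)

[4] `<polygon>` regular polygon, #0000ff→cut S875 F1090: (11.098,113.456) → (11.999,125.817) → (23.155,131.217) → (33.410,124.256) → (32.509,111.895) → (21.353,106.495) → (11.098,113.456) (closed)

[5] `<circle>` circle, #0000ff→cut S875 F1090: (30.943,163.727) → (28.339,170.015) → (22.051,172.619) → (15.763,170.015) → (13.159,163.727) → (15.763,157.439) → (22.051,154.835) → (28.339,157.439) → (30.943,163.727) (closed)

[6] `<path>` line segment, #000000→engrave S176 F2586: (9.468,68.420) → (25.919,183.664)

[7] `<path>` rectangle, #ff0000→score S392 F2674: (43.894,180.756) → (81.159,180.756) → (81.159,83.196) → (43.894,83.196) → (43.894,180.756) (closed)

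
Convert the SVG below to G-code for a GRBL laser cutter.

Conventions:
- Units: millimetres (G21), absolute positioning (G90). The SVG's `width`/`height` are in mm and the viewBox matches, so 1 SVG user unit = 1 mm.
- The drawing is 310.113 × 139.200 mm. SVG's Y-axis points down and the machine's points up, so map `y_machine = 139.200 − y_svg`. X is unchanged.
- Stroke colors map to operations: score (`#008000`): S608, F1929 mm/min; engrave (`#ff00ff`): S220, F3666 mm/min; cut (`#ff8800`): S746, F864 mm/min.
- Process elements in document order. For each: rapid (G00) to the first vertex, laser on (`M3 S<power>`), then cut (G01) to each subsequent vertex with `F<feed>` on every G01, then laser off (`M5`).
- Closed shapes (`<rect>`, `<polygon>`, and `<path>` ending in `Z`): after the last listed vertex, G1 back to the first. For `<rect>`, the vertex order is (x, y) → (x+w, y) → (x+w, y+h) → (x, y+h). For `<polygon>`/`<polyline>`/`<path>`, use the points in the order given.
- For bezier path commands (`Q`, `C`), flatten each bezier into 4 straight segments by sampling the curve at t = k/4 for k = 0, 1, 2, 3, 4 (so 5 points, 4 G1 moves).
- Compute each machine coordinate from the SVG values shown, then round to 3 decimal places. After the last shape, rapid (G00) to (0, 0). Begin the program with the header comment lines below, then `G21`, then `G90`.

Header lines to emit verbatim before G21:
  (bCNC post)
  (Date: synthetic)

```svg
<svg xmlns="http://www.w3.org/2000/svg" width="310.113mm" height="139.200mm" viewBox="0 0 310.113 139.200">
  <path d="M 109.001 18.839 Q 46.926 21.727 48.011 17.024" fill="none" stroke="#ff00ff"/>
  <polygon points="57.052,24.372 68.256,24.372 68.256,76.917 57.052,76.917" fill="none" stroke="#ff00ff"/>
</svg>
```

(bCNC post)
(Date: synthetic)
G21
G90
G00 X109.001 Y120.361
M3 S220
G01 X81.911 Y119.391 F3666
G01 X62.716 Y119.371 F3666
G01 X51.416 Y120.299 F3666
G01 X48.011 Y122.176 F3666
M5
G00 X57.052 Y114.828
M3 S220
G01 X68.256 Y114.828 F3666
G01 X68.256 Y62.283 F3666
G01 X57.052 Y62.283 F3666
G01 X57.052 Y114.828 F3666
M5
G00 X0.000 Y0.000

1 u = 1 mm; y_m = 139.200 − y.

[1] `<path>` quadratic bezier, #ff00ff→engrave S220 F3666: (109.001,120.361) → (81.911,119.391) → (62.716,119.371) → (51.416,120.299) → (48.011,122.176)

[2] `<polygon>` rectangle, #ff00ff→engrave S220 F3666: (57.052,114.828) → (68.256,114.828) → (68.256,62.283) → (57.052,62.283) → (57.052,114.828) (closed)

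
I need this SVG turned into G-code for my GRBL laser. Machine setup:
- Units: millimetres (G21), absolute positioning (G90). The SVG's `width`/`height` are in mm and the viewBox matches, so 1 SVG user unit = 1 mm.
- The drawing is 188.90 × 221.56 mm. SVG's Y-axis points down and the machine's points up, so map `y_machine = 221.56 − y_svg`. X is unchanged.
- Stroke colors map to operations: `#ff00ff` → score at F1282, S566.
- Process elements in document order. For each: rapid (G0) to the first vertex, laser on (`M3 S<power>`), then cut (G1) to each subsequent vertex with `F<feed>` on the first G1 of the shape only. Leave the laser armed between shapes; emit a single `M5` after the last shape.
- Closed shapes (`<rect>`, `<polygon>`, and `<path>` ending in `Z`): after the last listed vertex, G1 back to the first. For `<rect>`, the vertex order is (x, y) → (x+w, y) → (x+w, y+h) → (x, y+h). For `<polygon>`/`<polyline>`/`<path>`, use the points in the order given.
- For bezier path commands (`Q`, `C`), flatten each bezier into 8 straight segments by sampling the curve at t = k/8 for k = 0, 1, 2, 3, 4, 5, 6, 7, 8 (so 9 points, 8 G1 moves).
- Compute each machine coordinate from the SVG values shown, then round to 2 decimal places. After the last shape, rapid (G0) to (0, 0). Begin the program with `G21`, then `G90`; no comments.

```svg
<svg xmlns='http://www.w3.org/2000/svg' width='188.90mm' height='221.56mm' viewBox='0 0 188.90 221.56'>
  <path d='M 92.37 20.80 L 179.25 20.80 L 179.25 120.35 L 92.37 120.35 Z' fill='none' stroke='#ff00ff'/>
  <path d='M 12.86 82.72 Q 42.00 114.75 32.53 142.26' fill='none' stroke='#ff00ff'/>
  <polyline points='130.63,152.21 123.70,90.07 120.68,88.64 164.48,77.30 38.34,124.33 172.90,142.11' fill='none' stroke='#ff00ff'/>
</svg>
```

G21
G90
G0 X92.37 Y200.76
M3 S566
G1 X179.25 Y200.76 F1282
G1 X179.25 Y101.21
G1 X92.37 Y101.21
G1 X92.37 Y200.76
G0 X12.86 Y138.84
M3 S566
G1 X19.54 Y130.90 F1282
G1 X25.02 Y123.11
G1 X29.29 Y115.45
G1 X32.35 Y107.94
G1 X34.20 Y100.57
G1 X34.85 Y93.34
G1 X34.29 Y86.25
G1 X32.53 Y79.30
G0 X130.63 Y69.35
M3 S566
G1 X123.70 Y131.49 F1282
G1 X120.68 Y132.92
G1 X164.48 Y144.26
G1 X38.34 Y97.23
G1 X172.90 Y79.45
M5
G0 X0.00 Y0.00

viewBox `0 0 188.90 221.56` with mm width/height → 1 unit = 1 mm. Flip: y_m = 221.56 − y_svg.

**Shape 1** — `<path>` rectangle, stroke `#ff00ff` → score (S566, F1282). Machine vertices: (92.37,200.76) → (179.25,200.76) → (179.25,101.21) → (92.37,101.21) → (92.37,200.76). Closed: final G1 returns to the first vertex.

**Shape 2** — `<path>` quadratic bezier, stroke `#ff00ff` → score (S566, F1282). Control points (SVG): P0=(12.86,82.72), P1=(42.00,114.75), P2=(32.53,142.26); sampled at t=k/8. Machine vertices: (12.86,138.84) → (19.54,130.90) → (25.02,123.11) → (29.29,115.45) → (32.35,107.94) → (34.20,100.57) → (34.85,93.34) → (34.29,86.25) → (32.53,79.30). Open path.

**Shape 3** — `<polyline>` open polyline, stroke `#ff00ff` → score (S566, F1282). Machine vertices: (130.63,69.35) → (123.70,131.49) → (120.68,132.92) → (164.48,144.26) → (38.34,97.23) → (172.90,79.45). Open path.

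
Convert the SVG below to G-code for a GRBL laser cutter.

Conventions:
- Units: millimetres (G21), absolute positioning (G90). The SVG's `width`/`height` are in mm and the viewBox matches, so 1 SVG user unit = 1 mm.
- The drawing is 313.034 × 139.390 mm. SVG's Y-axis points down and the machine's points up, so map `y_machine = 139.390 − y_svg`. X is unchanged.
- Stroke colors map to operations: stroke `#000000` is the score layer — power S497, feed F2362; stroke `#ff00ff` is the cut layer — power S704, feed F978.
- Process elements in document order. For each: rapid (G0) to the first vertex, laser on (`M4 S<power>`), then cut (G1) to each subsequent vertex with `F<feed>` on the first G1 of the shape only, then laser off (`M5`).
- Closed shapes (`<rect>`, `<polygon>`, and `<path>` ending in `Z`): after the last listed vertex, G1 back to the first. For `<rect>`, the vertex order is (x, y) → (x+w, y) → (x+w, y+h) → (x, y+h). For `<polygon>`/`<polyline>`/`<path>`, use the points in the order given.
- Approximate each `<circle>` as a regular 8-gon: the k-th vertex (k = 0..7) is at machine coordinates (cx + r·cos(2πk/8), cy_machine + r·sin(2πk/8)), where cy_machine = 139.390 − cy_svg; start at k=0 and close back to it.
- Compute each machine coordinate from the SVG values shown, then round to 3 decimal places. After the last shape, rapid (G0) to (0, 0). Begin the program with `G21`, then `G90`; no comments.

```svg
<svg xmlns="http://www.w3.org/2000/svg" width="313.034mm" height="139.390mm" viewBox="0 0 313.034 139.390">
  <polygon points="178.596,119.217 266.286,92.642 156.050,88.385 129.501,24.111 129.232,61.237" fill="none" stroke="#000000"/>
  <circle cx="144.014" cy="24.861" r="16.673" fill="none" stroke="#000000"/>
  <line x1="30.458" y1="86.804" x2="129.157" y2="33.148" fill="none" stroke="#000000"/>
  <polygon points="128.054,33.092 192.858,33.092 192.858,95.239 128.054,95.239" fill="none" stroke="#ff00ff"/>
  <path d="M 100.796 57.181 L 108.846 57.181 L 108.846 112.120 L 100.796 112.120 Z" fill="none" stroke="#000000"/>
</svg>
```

G21
G90
G0 X178.596 Y20.173
M4 S497
G1 X266.286 Y46.748 F2362
G1 X156.050 Y51.005
G1 X129.501 Y115.279
G1 X129.232 Y78.153
G1 X178.596 Y20.173
M5
G0 X160.687 Y114.529
M4 S497
G1 X155.804 Y126.319 F2362
G1 X144.014 Y131.202
G1 X132.224 Y126.319
G1 X127.341 Y114.529
G1 X132.224 Y102.739
G1 X144.014 Y97.856
G1 X155.804 Y102.739
G1 X160.687 Y114.529
M5
G0 X30.458 Y52.586
M4 S497
G1 X129.157 Y106.242 F2362
M5
G0 X128.054 Y106.298
M4 S704
G1 X192.858 Y106.298 F978
G1 X192.858 Y44.151
G1 X128.054 Y44.151
G1 X128.054 Y106.298
M5
G0 X100.796 Y82.209
M4 S497
G1 X108.846 Y82.209 F2362
G1 X108.846 Y27.270
G1 X100.796 Y27.270
G1 X100.796 Y82.209
M5
G0 X0.000 Y0.000

Since the viewBox matches the mm dimensions, user units are millimetres directly. The only transform is the Y-flip y_m = 139.390 − y_svg.

Shape 1 is a closed polygon drawn with `<polygon>`. Its stroke #000000 means score at S497, F2362. After flipping Y the toolpath is (178.596,20.173) → (266.286,46.748) → (156.050,51.005) → (129.501,115.279) → (129.232,78.153) → (178.596,20.173), returning to the start.

Shape 2 is a circle drawn with `<circle>`. Its stroke #000000 means score at S497, F2362. After flipping Y the toolpath is (160.687,114.529) → (155.804,126.319) → (144.014,131.202) → (132.224,126.319) → (127.341,114.529) → (132.224,102.739) → (144.014,97.856) → (155.804,102.739) → (160.687,114.529), returning to the start.

Shape 3 is a line segment drawn with `<line>`. Its stroke #000000 means score at S497, F2362. After flipping Y the toolpath is (30.458,52.586) → (129.157,106.242).

Shape 4 is a rectangle drawn with `<polygon>`. Its stroke #ff00ff means cut at S704, F978. After flipping Y the toolpath is (128.054,106.298) → (192.858,106.298) → (192.858,44.151) → (128.054,44.151) → (128.054,106.298), returning to the start.

Shape 5 is a rectangle drawn with `<path>`. Its stroke #000000 means score at S497, F2362. After flipping Y the toolpath is (100.796,82.209) → (108.846,82.209) → (108.846,27.270) → (100.796,27.270) → (100.796,82.209), returning to the start.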